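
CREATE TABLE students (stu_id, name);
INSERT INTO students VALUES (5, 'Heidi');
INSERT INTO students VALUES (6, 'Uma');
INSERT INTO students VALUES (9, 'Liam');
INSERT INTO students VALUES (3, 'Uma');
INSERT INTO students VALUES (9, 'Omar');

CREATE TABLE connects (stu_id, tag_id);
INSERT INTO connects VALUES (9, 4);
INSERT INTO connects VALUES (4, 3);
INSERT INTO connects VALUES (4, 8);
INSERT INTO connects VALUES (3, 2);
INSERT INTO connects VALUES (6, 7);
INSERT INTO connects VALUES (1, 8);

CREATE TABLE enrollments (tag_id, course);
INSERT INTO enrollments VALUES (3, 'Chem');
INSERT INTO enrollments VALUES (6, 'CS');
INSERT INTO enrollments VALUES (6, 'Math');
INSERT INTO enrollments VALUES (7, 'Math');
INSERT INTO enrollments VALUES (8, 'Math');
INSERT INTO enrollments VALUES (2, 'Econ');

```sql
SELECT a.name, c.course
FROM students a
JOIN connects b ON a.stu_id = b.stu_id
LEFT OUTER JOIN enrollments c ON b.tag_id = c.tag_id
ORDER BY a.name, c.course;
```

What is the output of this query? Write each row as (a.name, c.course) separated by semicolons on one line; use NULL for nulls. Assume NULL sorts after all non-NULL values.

(Liam, NULL); (Omar, NULL); (Uma, Econ); (Uma, Math)

Step 1 — a INNER JOIN b on stu_id → 4 row(s).
Then LEFT JOIN `enrollments c` on tag_id: each of those 4 rows is kept; rows whose b.tag_id has no match in c get NULL for c's columns.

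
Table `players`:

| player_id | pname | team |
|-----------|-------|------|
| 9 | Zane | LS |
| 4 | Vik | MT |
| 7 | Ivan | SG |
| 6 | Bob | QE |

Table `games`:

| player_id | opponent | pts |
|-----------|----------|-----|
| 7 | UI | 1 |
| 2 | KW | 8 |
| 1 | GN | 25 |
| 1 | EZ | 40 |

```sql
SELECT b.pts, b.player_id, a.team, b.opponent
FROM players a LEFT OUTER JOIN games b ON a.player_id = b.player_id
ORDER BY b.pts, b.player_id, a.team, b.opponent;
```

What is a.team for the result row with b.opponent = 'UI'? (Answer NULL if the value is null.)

LEFT JOIN keeps every row from `players`; unmatched rows get NULL for `games`'s columns.
Matching on a.player_id = b.player_id.
Matched pairs: 1; unmatched a rows kept: 3.

SG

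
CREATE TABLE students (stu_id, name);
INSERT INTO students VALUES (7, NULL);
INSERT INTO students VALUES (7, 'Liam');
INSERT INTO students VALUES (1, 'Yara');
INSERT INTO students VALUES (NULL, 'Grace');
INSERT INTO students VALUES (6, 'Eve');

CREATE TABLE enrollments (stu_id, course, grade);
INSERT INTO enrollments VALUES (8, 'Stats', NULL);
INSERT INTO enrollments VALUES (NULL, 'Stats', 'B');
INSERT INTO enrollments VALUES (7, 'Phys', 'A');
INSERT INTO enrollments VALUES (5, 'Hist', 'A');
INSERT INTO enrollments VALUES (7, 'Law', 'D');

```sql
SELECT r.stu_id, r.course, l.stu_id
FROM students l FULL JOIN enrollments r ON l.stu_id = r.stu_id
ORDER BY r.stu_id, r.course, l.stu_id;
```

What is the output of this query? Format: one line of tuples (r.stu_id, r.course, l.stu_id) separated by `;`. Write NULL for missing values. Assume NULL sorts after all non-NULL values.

(5, Hist, NULL); (7, Law, 7); (7, Law, 7); (7, Phys, 7); (7, Phys, 7); (8, Stats, NULL); (NULL, Stats, NULL); (NULL, NULL, 1); (NULL, NULL, 6); (NULL, NULL, NULL)

FULL OUTER JOIN keeps every row from both sides; unmatched rows get NULL for the other side's columns.
Matching on l.stu_id = r.stu_id. A NULL in a compared column never satisfies the condition.
- stu_id=7: 2 matching r row(s), so 2 row(s) emitted.
- stu_id=7: 2 matching r row(s), so 2 row(s) emitted.
- stu_id=1: no r row matches, row kept with r columns NULL.
- stu_id=NULL: no r row matches, row kept with r columns NULL.
- stu_id=6: no r row matches, row kept with r columns NULL.
- 3 r row(s) had no l match → kept, l columns NULL.
After projecting and ordering:
r.stu_id | r.course | l.stu_id
5 | Hist | NULL
7 | Law | 7
7 | Law | 7
7 | Phys | 7
7 | Phys | 7
8 | Stats | NULL
NULL | Stats | NULL
NULL | NULL | 1
NULL | NULL | 6
NULL | NULL | NULL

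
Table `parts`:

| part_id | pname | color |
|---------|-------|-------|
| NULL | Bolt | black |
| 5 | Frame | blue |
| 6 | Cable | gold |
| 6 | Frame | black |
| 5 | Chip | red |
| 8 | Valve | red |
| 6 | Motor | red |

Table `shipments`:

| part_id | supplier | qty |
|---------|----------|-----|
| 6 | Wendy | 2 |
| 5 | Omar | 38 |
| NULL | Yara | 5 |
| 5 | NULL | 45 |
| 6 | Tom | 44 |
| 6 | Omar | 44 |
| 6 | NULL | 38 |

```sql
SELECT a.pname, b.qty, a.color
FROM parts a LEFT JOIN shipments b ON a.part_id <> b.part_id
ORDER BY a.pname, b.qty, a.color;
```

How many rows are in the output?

21

LEFT JOIN keeps every row from `parts`; unmatched rows get NULL for `shipments`'s columns.
Matching on a.part_id <> b.part_id. A NULL in a compared column never satisfies the condition.
Matched pairs: 20; unmatched a rows kept: 1.
Total: 20 matched + 1 padded = 21 rows.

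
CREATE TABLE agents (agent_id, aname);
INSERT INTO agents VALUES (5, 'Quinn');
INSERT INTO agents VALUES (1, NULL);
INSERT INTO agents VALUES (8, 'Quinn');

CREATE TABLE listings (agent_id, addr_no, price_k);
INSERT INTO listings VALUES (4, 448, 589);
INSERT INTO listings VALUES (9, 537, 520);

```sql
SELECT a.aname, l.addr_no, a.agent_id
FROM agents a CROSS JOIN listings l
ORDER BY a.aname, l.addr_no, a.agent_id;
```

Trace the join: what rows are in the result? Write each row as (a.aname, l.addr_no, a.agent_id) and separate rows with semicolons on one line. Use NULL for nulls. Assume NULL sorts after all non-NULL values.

(Quinn, 448, 5); (Quinn, 448, 8); (Quinn, 537, 5); (Quinn, 537, 8); (NULL, 448, 1); (NULL, 537, 1)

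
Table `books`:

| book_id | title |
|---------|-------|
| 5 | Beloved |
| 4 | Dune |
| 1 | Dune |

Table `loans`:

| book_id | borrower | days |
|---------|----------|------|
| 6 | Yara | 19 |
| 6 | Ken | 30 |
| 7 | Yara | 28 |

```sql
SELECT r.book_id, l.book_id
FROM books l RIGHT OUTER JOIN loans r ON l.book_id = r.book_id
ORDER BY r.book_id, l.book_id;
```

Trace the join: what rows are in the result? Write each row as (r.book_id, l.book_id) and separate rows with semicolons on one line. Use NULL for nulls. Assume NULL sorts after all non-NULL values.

RIGHT JOIN keeps every row from `loans`; unmatched rows get NULL for `books`'s columns.
Matching on l.book_id = r.book_id.
- book_id=5: no matching r row.
- book_id=4: no matching r row.
- book_id=1: no matching r row.
- plus 3 unmatched r row(s), each kept with NULL l columns.
After projecting and ordering:
r.book_id | l.book_id
6 | NULL
6 | NULL
7 | NULL

(6, NULL); (6, NULL); (7, NULL)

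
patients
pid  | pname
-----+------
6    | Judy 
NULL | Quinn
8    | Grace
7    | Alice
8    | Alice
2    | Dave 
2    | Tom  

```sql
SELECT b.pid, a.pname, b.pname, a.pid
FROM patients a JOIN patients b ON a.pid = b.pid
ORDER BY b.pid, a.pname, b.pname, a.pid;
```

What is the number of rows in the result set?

10

INNER JOIN keeps only pairs where the ON condition holds.
Matching on a.pid = b.pid. A NULL in a compared column never satisfies the condition.
Matched pairs: 10.
Total: 10 rows.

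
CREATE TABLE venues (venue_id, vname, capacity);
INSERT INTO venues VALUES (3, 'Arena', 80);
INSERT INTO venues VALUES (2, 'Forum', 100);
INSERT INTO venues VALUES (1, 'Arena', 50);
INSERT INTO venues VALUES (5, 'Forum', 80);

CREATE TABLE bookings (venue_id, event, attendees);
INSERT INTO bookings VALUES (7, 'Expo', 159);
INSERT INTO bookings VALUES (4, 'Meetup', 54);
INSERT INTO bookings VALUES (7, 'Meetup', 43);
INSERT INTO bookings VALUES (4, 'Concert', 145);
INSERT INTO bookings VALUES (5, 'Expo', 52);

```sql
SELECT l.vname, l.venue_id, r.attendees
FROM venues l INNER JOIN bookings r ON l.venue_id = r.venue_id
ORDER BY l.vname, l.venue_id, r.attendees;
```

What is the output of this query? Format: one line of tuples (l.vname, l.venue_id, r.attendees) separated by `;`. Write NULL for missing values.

(Forum, 5, 52)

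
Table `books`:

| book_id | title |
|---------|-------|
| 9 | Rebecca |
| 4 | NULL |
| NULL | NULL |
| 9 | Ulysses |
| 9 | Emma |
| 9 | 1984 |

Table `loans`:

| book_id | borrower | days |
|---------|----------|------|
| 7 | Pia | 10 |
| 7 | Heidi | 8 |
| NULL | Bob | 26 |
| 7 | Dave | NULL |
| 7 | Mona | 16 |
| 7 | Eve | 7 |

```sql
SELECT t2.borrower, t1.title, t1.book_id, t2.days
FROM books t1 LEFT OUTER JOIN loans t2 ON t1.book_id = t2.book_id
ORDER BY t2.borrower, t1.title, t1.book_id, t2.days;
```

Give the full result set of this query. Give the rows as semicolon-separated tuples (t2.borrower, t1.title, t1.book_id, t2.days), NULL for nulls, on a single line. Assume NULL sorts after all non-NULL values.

(NULL, 1984, 9, NULL); (NULL, Emma, 9, NULL); (NULL, Rebecca, 9, NULL); (NULL, Ulysses, 9, NULL); (NULL, NULL, 4, NULL); (NULL, NULL, NULL, NULL)

LEFT JOIN keeps every row from `books`; unmatched rows get NULL for `loans`'s columns.
Matching on t1.book_id = t2.book_id. A NULL in a compared column never satisfies the condition.
- t1 (book_id=9) has no partner → padded with NULL.
- t1 (book_id=4) has no partner → padded with NULL.
- t1 (book_id=NULL) has no partner → padded with NULL.
- t1 (book_id=9) has no partner → padded with NULL.
- t1 (book_id=9) has no partner → padded with NULL.
- t1 (book_id=9) has no partner → padded with NULL.
After projecting and ordering:
t2.borrower | t1.title | t1.book_id | t2.days
NULL | 1984 | 9 | NULL
NULL | Emma | 9 | NULL
NULL | Rebecca | 9 | NULL
NULL | Ulysses | 9 | NULL
NULL | NULL | 4 | NULL
NULL | NULL | NULL | NULL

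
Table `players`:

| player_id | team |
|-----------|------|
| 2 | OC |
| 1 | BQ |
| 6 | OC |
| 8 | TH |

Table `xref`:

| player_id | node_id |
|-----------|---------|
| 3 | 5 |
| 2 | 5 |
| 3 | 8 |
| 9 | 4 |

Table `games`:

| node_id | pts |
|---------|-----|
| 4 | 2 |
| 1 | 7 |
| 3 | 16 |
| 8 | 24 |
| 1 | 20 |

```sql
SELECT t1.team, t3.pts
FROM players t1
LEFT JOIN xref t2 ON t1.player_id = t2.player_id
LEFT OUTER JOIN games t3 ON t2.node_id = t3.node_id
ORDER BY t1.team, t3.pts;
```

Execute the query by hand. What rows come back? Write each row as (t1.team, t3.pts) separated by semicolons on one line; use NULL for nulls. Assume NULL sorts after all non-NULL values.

(BQ, NULL); (OC, NULL); (OC, NULL); (TH, NULL)

Step 1 — t1 LEFT JOIN t2 on player_id → 4 row(s).
Then LEFT JOIN `games t3` on node_id: each of those 4 rows is kept; rows whose t2.node_id has no match in t3 get NULL for t3's columns.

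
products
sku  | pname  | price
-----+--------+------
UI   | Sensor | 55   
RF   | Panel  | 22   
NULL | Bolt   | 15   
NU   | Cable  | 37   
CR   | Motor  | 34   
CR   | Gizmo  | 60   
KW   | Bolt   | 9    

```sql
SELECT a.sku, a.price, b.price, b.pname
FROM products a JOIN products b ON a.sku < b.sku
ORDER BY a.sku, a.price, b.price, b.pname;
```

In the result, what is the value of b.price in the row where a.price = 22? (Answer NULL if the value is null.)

55

INNER JOIN keeps only pairs where the ON condition holds.
Matching on a.sku < b.sku. A NULL in a compared column never satisfies the condition.
Matched pairs: 14.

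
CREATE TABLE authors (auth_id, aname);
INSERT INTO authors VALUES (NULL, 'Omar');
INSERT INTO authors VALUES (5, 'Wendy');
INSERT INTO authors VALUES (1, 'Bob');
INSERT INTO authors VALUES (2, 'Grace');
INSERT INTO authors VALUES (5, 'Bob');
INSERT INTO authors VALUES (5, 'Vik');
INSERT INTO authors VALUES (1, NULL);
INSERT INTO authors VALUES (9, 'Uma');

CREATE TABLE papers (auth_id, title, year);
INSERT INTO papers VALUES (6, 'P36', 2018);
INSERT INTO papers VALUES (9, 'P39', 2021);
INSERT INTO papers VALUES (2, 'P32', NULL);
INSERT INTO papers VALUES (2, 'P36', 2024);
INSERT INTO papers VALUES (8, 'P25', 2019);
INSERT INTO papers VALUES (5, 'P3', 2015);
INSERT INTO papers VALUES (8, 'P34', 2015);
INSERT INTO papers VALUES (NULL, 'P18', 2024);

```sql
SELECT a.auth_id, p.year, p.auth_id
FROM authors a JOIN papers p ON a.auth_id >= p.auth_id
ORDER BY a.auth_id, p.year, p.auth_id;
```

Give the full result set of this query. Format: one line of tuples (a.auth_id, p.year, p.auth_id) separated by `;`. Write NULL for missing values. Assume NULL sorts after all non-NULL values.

INNER JOIN keeps only pairs where the ON condition holds.
Matching on a.auth_id >= p.auth_id. A NULL in a compared column never satisfies the condition.
Matched pairs: 18.

(2, 2024, 2); (2, NULL, 2); (5, 2015, 5); (5, 2015, 5); (5, 2015, 5); (5, 2024, 2); (5, 2024, 2); (5, 2024, 2); (5, NULL, 2); (5, NULL, 2); (5, NULL, 2); (9, 2015, 5); (9, 2015, 8); (9, 2018, 6); (9, 2019, 8); (9, 2021, 9); (9, 2024, 2); (9, NULL, 2)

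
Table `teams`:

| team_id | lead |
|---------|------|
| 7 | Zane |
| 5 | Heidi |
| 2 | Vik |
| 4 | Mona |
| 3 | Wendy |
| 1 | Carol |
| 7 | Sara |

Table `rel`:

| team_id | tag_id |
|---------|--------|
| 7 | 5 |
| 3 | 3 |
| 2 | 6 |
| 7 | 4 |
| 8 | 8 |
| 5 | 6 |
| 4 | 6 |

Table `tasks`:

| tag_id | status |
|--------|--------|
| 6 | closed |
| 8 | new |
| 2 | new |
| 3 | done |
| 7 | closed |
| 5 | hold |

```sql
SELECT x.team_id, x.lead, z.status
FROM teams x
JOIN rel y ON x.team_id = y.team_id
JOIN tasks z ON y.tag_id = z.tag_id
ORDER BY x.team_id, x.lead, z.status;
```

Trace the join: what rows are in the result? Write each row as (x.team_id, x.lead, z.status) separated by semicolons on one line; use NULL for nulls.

(2, Vik, closed); (3, Wendy, done); (4, Mona, closed); (5, Heidi, closed); (7, Sara, hold); (7, Zane, hold)

Step 1 — x INNER JOIN y on team_id → 8 row(s).
Then INNER JOIN `tasks z` on tag_id: keep only rows whose y.tag_id appears in z.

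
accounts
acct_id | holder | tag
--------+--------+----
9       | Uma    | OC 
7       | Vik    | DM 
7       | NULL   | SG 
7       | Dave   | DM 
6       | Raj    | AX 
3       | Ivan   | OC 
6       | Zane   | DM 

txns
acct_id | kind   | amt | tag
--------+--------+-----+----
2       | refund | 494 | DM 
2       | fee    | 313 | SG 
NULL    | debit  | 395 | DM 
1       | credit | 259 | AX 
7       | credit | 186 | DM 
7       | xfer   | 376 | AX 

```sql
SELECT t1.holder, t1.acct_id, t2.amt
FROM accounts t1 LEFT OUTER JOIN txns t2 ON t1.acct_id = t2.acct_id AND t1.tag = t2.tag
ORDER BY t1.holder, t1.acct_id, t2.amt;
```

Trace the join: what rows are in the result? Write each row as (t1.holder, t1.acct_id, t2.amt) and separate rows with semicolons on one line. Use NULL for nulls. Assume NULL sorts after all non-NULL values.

(Dave, 7, 186); (Ivan, 3, NULL); (Raj, 6, NULL); (Uma, 9, NULL); (Vik, 7, 186); (Zane, 6, NULL); (NULL, 7, NULL)

LEFT JOIN keeps every row from `accounts`; unmatched rows get NULL for `txns`'s columns.
Matching on t1.acct_id = t2.acct_id AND t1.tag = t2.tag. A NULL in a compared column never satisfies the condition.
Matched pairs: 2; unmatched t1 rows kept: 5.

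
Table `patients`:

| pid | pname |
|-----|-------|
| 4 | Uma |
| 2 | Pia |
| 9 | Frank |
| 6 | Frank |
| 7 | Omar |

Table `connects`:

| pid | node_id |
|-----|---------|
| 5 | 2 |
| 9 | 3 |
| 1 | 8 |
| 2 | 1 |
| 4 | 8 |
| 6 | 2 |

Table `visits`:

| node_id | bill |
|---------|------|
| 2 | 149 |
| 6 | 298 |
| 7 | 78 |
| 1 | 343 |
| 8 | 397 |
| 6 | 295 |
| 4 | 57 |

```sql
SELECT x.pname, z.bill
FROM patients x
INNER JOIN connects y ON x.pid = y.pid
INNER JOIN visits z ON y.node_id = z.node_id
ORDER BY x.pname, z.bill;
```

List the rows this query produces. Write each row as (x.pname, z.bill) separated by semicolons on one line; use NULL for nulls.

Evaluate left to right. First `patients x INNER JOIN connects y` on pid: 4 row(s).
Then INNER JOIN `visits z` on node_id: keep only rows whose y.node_id appears in z.

(Frank, 149); (Pia, 343); (Uma, 397)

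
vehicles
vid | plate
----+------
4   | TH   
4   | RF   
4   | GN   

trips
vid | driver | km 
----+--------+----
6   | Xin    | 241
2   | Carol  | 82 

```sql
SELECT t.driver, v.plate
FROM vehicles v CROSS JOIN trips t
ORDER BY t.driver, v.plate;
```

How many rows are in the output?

6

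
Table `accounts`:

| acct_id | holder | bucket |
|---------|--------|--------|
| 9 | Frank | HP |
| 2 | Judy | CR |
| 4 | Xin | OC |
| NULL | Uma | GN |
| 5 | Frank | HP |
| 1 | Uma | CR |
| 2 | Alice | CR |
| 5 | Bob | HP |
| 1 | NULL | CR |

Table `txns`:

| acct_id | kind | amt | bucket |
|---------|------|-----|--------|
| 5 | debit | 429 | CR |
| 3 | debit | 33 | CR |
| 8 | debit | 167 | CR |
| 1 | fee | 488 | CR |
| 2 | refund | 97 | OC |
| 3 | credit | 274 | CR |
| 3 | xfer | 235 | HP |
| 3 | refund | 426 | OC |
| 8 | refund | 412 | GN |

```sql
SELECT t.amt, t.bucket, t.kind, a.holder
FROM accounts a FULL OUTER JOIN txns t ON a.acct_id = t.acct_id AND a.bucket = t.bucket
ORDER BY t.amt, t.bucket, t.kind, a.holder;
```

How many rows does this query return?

17

FULL OUTER JOIN keeps every row from both sides; unmatched rows get NULL for the other side's columns.
Matching on a.acct_id = t.acct_id AND a.bucket = t.bucket. A NULL in a compared column never satisfies the condition.
- acct_id=9, bucket=HP: no t row matches, row kept with t columns NULL.
- acct_id=2, bucket=CR: no t row matches, row kept with t columns NULL.
- acct_id=4, bucket=OC: no t row matches, row kept with t columns NULL.
- acct_id=NULL, bucket=GN: no t row matches, row kept with t columns NULL.
- acct_id=5, bucket=HP: no t row matches, row kept with t columns NULL.
- acct_id=1, bucket=CR: 1 matching t row(s), so 1 row(s) emitted.
- acct_id=2, bucket=CR: no t row matches, row kept with t columns NULL.
- acct_id=5, bucket=HP: no t row matches, row kept with t columns NULL.
- acct_id=1, bucket=CR: 1 matching t row(s), so 1 row(s) emitted.
- 8 row(s) from t found no a partner → padded with NULL.
Total: 2 matched + 15 padded = 17 rows.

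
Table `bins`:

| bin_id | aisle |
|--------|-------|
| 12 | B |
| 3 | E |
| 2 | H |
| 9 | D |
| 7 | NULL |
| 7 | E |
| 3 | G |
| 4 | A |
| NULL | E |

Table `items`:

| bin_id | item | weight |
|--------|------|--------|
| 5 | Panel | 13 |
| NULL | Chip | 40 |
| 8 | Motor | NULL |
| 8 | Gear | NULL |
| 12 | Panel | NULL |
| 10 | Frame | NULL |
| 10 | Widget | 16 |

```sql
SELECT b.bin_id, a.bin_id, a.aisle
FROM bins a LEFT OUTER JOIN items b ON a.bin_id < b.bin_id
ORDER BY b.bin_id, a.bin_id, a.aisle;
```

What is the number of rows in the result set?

39

LEFT JOIN keeps every row from `bins`; unmatched rows get NULL for `items`'s columns.
Matching on a.bin_id < b.bin_id. A NULL in a compared column never satisfies the condition.
Matched pairs: 37; unmatched a rows kept: 2.
Total: 37 matched + 2 padded = 39 rows.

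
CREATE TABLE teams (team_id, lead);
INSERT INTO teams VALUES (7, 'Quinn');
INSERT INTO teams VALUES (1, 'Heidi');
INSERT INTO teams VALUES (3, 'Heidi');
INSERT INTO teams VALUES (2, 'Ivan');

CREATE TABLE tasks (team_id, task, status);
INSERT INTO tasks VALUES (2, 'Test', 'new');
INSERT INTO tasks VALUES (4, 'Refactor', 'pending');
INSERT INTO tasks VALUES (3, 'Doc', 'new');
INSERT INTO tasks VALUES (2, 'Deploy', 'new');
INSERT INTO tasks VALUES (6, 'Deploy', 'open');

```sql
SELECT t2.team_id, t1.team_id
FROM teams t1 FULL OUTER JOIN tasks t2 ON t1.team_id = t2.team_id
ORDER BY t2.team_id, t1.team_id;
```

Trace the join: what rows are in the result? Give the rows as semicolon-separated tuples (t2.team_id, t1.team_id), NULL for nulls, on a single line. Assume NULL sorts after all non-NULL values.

FULL OUTER JOIN keeps every row from both sides; unmatched rows get NULL for the other side's columns.
Matching on t1.team_id = t2.team_id.
Matched pairs: 3; unmatched t1 rows kept: 2; unmatched t2 rows kept: 2.

(2, 2); (2, 2); (3, 3); (4, NULL); (6, NULL); (NULL, 1); (NULL, 7)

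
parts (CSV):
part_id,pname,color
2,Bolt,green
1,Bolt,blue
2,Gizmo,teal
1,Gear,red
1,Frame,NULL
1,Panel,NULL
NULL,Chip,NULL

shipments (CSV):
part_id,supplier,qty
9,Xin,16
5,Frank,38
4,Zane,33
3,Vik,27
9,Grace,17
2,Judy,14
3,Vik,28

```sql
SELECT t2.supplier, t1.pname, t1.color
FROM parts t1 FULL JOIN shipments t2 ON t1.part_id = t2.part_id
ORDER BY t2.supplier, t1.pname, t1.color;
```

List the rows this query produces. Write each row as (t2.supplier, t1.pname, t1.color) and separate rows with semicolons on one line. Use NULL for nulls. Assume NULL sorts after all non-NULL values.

FULL OUTER JOIN keeps every row from both sides; unmatched rows get NULL for the other side's columns.
Matching on t1.part_id = t2.part_id. A NULL in a compared column never satisfies the condition.
- t1[0] part_id=2 → 1 match(es) in t2 → 1 row(s).
- t1[1] part_id=1 → no match; kept with NULLs on the t2 side.
- t1[2] part_id=2 → 1 match(es) in t2 → 1 row(s).
- t1[3] part_id=1 → no match; kept with NULLs on the t2 side.
- t1[4] part_id=1 → no match; kept with NULLs on the t2 side.
- t1[5] part_id=1 → no match; kept with NULLs on the t2 side.
- t1[6] part_id=NULL → no match; kept with NULLs on the t2 side.
- 6 t2 row(s) had no t1 match → kept, t1 columns NULL.

(Frank, NULL, NULL); (Grace, NULL, NULL); (Judy, Bolt, green); (Judy, Gizmo, teal); (Vik, NULL, NULL); (Vik, NULL, NULL); (Xin, NULL, NULL); (Zane, NULL, NULL); (NULL, Bolt, blue); (NULL, Chip, NULL); (NULL, Frame, NULL); (NULL, Gear, red); (NULL, Panel, NULL)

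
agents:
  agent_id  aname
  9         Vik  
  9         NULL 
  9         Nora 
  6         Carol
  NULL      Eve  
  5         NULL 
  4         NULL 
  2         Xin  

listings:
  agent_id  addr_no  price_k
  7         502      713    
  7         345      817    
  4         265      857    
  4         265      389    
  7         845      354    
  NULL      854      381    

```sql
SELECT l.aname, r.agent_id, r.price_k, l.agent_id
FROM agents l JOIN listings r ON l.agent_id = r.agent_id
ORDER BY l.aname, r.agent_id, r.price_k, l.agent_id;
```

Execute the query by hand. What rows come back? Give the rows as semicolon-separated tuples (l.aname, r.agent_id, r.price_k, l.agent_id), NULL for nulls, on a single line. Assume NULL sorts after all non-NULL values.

INNER JOIN keeps only pairs where the ON condition holds.
Matching on l.agent_id = r.agent_id. A NULL in a compared column never satisfies the condition.
- agent_id=9: no matching r row, dropped.
- agent_id=9: no matching r row, dropped.
- agent_id=9: no matching r row, dropped.
- agent_id=6: no matching r row, dropped.
- agent_id=NULL: no matching r row, dropped.
- agent_id=5: no matching r row, dropped.
- agent_id=4: 2 matching r row(s), so 2 row(s) emitted.
- agent_id=2: no matching r row, dropped.
After projecting and ordering:
l.aname | r.agent_id | r.price_k | l.agent_id
NULL | 4 | 389 | 4
NULL | 4 | 857 | 4

(NULL, 4, 389, 4); (NULL, 4, 857, 4)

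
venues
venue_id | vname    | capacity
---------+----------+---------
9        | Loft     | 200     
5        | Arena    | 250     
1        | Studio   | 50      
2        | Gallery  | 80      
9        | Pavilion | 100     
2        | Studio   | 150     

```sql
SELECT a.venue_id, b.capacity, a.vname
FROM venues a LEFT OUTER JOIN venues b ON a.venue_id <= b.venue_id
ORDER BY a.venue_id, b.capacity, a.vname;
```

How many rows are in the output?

LEFT JOIN keeps every row from `venues a`; unmatched rows get NULL for `venues b`'s columns.
Matching on a.venue_id <= b.venue_id.
- venue_id=9: 2 matching b row(s), so 2 row(s) emitted.
- venue_id=5: 3 matching b row(s), so 3 row(s) emitted.
- venue_id=1: 6 matching b row(s), so 6 row(s) emitted.
- venue_id=2: 5 matching b row(s), so 5 row(s) emitted.
- venue_id=9: 2 matching b row(s), so 2 row(s) emitted.
- venue_id=2: 5 matching b row(s), so 5 row(s) emitted.
Total: 23 rows.

23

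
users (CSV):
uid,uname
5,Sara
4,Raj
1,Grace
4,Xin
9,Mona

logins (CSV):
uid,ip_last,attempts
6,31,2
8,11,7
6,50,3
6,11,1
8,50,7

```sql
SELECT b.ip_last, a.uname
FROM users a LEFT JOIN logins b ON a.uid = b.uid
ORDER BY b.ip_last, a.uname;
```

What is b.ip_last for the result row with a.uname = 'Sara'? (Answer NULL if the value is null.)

NULL

LEFT JOIN keeps every row from `users`; unmatched rows get NULL for `logins`'s columns.
Matching on a.uid = b.uid.
- a (uid=5) has no partner → padded with NULL.
- a (uid=4) has no partner → padded with NULL.
- a (uid=1) has no partner → padded with NULL.
- a (uid=4) has no partner → padded with NULL.
- a (uid=9) has no partner → padded with NULL.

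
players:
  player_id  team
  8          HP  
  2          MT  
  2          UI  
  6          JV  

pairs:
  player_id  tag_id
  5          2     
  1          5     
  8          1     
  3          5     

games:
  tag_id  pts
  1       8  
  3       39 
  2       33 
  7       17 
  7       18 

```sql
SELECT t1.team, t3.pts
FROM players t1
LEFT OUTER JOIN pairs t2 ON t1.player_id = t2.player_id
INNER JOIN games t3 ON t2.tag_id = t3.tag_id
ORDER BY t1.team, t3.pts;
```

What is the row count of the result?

Evaluate left to right. First `players t1 LEFT JOIN pairs t2` on player_id: 4 row(s).
Then INNER JOIN `games t3` on tag_id: keep only rows whose t2.tag_id appears in t3.
Result: 1 row(s).

1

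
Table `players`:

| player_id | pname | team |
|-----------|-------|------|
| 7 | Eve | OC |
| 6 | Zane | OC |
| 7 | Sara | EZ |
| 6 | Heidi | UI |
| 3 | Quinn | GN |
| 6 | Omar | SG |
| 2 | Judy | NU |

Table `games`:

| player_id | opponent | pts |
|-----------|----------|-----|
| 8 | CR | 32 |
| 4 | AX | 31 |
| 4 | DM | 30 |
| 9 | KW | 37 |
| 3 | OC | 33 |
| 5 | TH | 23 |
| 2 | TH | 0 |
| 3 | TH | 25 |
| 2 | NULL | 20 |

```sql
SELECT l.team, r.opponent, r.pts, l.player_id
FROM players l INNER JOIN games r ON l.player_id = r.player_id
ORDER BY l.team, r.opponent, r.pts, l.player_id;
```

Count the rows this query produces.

4

INNER JOIN keeps only pairs where the ON condition holds.
Matching on l.player_id = r.player_id.
- l row (player_id=7): no match → dropped.
- l row (player_id=6): no match → dropped.
- l row (player_id=7): no match → dropped.
- l row (player_id=6): no match → dropped.
- l row (player_id=3): matches 2 r row(s) → 2 output row(s).
- l row (player_id=6): no match → dropped.
- l row (player_id=2): matches 2 r row(s) → 2 output row(s).
Total: 4 rows.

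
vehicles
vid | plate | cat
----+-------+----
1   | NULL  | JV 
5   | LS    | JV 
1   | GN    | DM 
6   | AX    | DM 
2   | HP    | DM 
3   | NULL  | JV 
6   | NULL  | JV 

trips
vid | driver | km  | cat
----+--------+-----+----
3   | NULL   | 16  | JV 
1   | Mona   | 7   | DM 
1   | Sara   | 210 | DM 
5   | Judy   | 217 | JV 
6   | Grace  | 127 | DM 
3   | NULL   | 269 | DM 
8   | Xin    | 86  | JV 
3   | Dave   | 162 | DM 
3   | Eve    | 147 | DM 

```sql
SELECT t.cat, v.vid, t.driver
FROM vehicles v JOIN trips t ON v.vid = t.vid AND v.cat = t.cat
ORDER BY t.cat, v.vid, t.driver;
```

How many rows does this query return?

INNER JOIN keeps only pairs where the ON condition holds.
Matching on v.vid = t.vid AND v.cat = t.cat.
- vid=1, cat=JV: no matching t row, dropped.
- vid=5, cat=JV: 1 matching t row(s), so 1 row(s) emitted.
- vid=1, cat=DM: 2 matching t row(s), so 2 row(s) emitted.
- vid=6, cat=DM: 1 matching t row(s), so 1 row(s) emitted.
- vid=2, cat=DM: no matching t row, dropped.
- vid=3, cat=JV: 1 matching t row(s), so 1 row(s) emitted.
- vid=6, cat=JV: no matching t row, dropped.
Total: 5 rows.

5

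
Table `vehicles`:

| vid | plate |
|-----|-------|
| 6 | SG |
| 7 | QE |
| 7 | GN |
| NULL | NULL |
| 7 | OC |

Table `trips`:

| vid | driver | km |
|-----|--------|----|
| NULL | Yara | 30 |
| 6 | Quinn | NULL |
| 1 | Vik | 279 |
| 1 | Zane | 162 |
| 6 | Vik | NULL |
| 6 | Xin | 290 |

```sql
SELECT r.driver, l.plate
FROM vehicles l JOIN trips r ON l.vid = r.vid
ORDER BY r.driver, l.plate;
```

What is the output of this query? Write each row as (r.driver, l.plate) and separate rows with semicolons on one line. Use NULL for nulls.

(Quinn, SG); (Vik, SG); (Xin, SG)

INNER JOIN keeps only pairs where the ON condition holds.
Matching on l.vid = r.vid. A NULL in a compared column never satisfies the condition.
- l row (vid=6): matches 3 r row(s) → 3 output row(s).
- l row (vid=7): no match → dropped.
- l row (vid=7): no match → dropped.
- l row (vid=NULL): no match → dropped.
- l row (vid=7): no match → dropped.
After projecting and ordering:
r.driver | l.plate
Quinn | SG
Vik | SG
Xin | SG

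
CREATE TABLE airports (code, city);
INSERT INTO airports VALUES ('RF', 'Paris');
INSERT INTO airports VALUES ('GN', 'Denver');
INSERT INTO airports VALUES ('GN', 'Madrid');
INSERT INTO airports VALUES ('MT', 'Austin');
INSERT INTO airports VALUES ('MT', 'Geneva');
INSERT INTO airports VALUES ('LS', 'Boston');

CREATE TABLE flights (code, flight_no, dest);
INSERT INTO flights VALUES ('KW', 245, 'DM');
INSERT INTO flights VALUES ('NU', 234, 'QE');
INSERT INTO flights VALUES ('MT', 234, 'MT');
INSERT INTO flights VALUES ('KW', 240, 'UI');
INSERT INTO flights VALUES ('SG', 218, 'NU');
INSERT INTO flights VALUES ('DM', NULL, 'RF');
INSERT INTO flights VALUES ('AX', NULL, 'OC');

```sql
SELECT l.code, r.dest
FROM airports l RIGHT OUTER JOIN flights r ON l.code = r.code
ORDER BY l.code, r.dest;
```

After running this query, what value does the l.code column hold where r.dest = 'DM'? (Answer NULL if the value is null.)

NULL

RIGHT JOIN keeps every row from `flights`; unmatched rows get NULL for `airports`'s columns.
Matching on l.code = r.code.
- l row (code=RF): no match.
- l row (code=GN): no match.
- l row (code=GN): no match.
- l row (code=MT): matches 1 r row(s) → 1 output row(s).
- l row (code=MT): matches 1 r row(s) → 1 output row(s).
- l row (code=LS): no match.
- 6 row(s) from r found no l partner → padded with NULL.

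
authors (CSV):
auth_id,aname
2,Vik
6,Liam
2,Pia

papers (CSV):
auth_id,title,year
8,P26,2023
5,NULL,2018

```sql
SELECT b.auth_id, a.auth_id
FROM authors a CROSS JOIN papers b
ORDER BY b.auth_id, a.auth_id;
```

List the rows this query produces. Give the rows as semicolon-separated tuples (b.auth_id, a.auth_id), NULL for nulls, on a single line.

(5, 2); (5, 2); (5, 6); (8, 2); (8, 2); (8, 6)

CROSS JOIN pairs every row of `authors` with every row of `papers`: 3 × 2 = 6 rows.
After projecting and ordering:
b.auth_id | a.auth_id
5 | 2
5 | 2
5 | 6
8 | 2
8 | 2
8 | 6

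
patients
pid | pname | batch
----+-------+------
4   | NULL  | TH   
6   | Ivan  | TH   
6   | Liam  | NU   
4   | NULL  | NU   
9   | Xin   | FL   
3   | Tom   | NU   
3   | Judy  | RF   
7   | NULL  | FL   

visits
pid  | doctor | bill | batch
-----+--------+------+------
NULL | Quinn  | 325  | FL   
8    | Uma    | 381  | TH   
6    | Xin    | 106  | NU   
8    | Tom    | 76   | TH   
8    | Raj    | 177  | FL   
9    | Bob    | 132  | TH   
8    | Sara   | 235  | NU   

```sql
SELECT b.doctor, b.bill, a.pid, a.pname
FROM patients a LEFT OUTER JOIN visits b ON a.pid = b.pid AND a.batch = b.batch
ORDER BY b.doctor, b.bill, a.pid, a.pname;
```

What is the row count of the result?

8

LEFT JOIN keeps every row from `patients`; unmatched rows get NULL for `visits`'s columns.
Matching on a.pid = b.pid AND a.batch = b.batch. A NULL in a compared column never satisfies the condition.
- a (pid=4, batch=TH) has no partner → padded with NULL.
- a (pid=6, batch=TH) has no partner → padded with NULL.
- a (pid=6, batch=NU) pairs with 1 row(s) of b.
- a (pid=4, batch=NU) has no partner → padded with NULL.
- a (pid=9, batch=FL) has no partner → padded with NULL.
- a (pid=3, batch=NU) has no partner → padded with NULL.
- a (pid=3, batch=RF) has no partner → padded with NULL.
- a (pid=7, batch=FL) has no partner → padded with NULL.
Total: 1 matched + 7 padded = 8 rows.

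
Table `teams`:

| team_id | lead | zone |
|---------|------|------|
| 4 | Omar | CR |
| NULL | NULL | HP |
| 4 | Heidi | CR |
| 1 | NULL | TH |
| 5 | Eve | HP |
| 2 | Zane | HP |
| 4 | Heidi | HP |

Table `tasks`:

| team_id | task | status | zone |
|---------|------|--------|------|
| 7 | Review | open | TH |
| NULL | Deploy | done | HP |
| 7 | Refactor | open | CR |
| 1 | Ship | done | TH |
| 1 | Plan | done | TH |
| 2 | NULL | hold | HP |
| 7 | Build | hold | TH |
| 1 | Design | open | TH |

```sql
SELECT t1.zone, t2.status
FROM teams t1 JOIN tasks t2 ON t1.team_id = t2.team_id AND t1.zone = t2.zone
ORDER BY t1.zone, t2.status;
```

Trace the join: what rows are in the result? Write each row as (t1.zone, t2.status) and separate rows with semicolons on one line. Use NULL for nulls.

(HP, hold); (TH, done); (TH, done); (TH, open)

INNER JOIN keeps only pairs where the ON condition holds.
Matching on t1.team_id = t2.team_id AND t1.zone = t2.zone. A NULL in a compared column never satisfies the condition.
- t1 row (team_id=4, zone=CR): no match → dropped.
- t1 row (team_id=NULL, zone=HP): no match → dropped.
- t1 row (team_id=4, zone=CR): no match → dropped.
- t1 row (team_id=1, zone=TH): matches 3 t2 row(s) → 3 output row(s).
- t1 row (team_id=5, zone=HP): no match → dropped.
- t1 row (team_id=2, zone=HP): matches 1 t2 row(s) → 1 output row(s).
- t1 row (team_id=4, zone=HP): no match → dropped.
After projecting and ordering:
t1.zone | t2.status
HP | hold
TH | done
TH | done
TH | open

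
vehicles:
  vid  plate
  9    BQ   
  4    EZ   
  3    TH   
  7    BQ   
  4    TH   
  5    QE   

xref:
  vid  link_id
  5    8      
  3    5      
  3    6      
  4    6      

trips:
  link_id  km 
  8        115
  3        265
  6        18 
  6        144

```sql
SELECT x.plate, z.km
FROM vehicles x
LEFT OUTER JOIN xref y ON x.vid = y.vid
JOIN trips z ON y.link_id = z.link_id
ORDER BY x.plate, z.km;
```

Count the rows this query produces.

Evaluate left to right. First `vehicles x LEFT JOIN xref y` on vid: 7 row(s).
Then INNER JOIN `trips z` on link_id: keep only rows whose y.link_id appears in z.
Result: 7 row(s).

7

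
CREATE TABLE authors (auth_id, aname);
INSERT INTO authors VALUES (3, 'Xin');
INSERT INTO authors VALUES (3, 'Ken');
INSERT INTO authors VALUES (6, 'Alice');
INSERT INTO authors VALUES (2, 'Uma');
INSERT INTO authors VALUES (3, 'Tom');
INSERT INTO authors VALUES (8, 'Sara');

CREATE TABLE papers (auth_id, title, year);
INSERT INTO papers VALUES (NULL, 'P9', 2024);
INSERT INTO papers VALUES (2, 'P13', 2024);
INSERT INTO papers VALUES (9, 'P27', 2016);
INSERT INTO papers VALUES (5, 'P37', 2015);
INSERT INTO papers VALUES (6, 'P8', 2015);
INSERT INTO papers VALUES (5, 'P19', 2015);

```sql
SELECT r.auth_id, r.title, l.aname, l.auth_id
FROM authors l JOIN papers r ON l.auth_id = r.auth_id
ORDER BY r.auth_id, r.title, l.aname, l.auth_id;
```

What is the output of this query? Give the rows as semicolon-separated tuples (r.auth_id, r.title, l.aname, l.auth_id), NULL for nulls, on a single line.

(2, P13, Uma, 2); (6, P8, Alice, 6)

INNER JOIN keeps only pairs where the ON condition holds.
Matching on l.auth_id = r.auth_id. A NULL in a compared column never satisfies the condition.
- l (auth_id=3) has no partner → excluded.
- l (auth_id=3) has no partner → excluded.
- l (auth_id=6) pairs with 1 row(s) of r.
- l (auth_id=2) pairs with 1 row(s) of r.
- l (auth_id=3) has no partner → excluded.
- l (auth_id=8) has no partner → excluded.
After projecting and ordering:
r.auth_id | r.title | l.aname | l.auth_id
2 | P13 | Uma | 2
6 | P8 | Alice | 6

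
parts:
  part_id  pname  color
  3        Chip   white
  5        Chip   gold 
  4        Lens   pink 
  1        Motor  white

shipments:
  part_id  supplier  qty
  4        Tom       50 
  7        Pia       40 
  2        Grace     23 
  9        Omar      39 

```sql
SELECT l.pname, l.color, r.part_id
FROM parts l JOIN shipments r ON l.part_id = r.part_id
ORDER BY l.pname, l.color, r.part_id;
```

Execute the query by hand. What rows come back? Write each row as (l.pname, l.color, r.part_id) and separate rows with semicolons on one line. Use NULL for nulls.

(Lens, pink, 4)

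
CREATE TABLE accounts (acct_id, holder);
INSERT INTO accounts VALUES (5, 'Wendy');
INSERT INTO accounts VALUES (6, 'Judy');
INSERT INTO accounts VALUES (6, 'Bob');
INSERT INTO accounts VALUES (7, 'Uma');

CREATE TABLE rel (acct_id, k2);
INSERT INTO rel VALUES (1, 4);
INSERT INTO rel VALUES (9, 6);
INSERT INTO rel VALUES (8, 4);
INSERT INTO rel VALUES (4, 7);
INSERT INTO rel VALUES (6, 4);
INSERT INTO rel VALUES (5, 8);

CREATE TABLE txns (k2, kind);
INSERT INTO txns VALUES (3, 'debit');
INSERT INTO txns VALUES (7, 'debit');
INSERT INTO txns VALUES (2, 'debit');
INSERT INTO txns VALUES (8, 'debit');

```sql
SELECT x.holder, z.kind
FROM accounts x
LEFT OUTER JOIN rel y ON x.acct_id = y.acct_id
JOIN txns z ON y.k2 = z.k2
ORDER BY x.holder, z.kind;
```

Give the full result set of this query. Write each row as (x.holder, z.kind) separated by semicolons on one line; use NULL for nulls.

(Wendy, debit)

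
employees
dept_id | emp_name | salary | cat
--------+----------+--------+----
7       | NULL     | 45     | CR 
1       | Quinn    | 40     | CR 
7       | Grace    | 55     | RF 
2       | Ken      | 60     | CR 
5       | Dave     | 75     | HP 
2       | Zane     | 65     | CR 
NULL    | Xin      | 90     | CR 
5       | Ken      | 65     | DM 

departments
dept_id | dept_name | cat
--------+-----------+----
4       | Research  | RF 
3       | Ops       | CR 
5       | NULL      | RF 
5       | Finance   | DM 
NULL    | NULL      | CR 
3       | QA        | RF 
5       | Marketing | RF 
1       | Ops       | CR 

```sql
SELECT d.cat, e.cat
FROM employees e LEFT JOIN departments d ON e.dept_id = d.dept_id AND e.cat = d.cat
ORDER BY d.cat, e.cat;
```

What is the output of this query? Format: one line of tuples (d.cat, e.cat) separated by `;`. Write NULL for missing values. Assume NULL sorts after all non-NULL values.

LEFT JOIN keeps every row from `employees`; unmatched rows get NULL for `departments`'s columns.
Matching on e.dept_id = d.dept_id AND e.cat = d.cat. A NULL in a compared column never satisfies the condition.
Matched pairs: 2; unmatched e rows kept: 6.

(CR, CR); (DM, DM); (NULL, CR); (NULL, CR); (NULL, CR); (NULL, CR); (NULL, HP); (NULL, RF)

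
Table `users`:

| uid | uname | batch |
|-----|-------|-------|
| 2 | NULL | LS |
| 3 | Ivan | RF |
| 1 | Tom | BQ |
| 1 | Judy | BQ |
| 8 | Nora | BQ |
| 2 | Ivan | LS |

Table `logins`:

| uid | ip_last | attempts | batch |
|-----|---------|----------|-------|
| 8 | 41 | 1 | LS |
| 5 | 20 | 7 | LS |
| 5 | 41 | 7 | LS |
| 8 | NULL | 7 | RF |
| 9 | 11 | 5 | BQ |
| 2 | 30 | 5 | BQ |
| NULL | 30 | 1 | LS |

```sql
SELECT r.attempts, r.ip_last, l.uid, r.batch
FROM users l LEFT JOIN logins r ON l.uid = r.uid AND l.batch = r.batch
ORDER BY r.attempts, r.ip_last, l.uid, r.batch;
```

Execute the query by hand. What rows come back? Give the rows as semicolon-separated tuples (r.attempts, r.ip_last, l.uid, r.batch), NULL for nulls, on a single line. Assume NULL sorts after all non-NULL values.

(NULL, NULL, 1, NULL); (NULL, NULL, 1, NULL); (NULL, NULL, 2, NULL); (NULL, NULL, 2, NULL); (NULL, NULL, 3, NULL); (NULL, NULL, 8, NULL)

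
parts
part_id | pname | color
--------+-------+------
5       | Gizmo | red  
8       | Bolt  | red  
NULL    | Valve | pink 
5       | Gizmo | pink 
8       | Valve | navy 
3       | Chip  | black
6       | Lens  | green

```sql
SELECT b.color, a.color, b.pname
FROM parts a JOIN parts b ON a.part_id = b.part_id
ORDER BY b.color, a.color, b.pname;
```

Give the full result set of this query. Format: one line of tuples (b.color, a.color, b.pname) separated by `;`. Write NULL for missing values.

INNER JOIN keeps only pairs where the ON condition holds.
Matching on a.part_id = b.part_id. A NULL in a compared column never satisfies the condition.
- part_id=5: 2 matching b row(s), so 2 row(s) emitted.
- part_id=8: 2 matching b row(s), so 2 row(s) emitted.
- part_id=NULL: no matching b row, dropped.
- part_id=5: 2 matching b row(s), so 2 row(s) emitted.
- part_id=8: 2 matching b row(s), so 2 row(s) emitted.
- part_id=3: 1 matching b row(s), so 1 row(s) emitted.
- part_id=6: 1 matching b row(s), so 1 row(s) emitted.
After projecting and ordering:
b.color | a.color | b.pname
black | black | Chip
green | green | Lens
navy | navy | Valve
navy | red | Valve
pink | pink | Gizmo
pink | red | Gizmo
red | navy | Bolt
red | pink | Gizmo
red | red | Bolt
red | red | Gizmo

(black, black, Chip); (green, green, Lens); (navy, navy, Valve); (navy, red, Valve); (pink, pink, Gizmo); (pink, red, Gizmo); (red, navy, Bolt); (red, pink, Gizmo); (red, red, Bolt); (red, red, Gizmo)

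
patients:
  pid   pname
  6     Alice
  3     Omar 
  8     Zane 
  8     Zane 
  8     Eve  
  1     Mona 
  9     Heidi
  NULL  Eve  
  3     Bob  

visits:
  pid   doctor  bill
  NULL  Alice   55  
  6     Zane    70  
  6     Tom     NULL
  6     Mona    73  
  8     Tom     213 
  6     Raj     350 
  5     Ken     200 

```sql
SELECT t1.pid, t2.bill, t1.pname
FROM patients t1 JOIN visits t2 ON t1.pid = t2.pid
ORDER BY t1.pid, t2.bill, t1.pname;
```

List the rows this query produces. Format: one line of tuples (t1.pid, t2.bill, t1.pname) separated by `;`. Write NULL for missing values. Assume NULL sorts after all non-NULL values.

(6, 70, Alice); (6, 73, Alice); (6, 350, Alice); (6, NULL, Alice); (8, 213, Eve); (8, 213, Zane); (8, 213, Zane)

INNER JOIN keeps only pairs where the ON condition holds.
Matching on t1.pid = t2.pid. A NULL in a compared column never satisfies the condition.
- t1 row (pid=6): matches 4 t2 row(s) → 4 output row(s).
- t1 row (pid=3): no match → dropped.
- t1 row (pid=8): matches 1 t2 row(s) → 1 output row(s).
- t1 row (pid=8): matches 1 t2 row(s) → 1 output row(s).
- t1 row (pid=8): matches 1 t2 row(s) → 1 output row(s).
- t1 row (pid=1): no match → dropped.
- t1 row (pid=9): no match → dropped.
- t1 row (pid=NULL): no match → dropped.
- t1 row (pid=3): no match → dropped.
After projecting and ordering:
t1.pid | t2.bill | t1.pname
6 | 70 | Alice
6 | 73 | Alice
6 | 350 | Alice
6 | NULL | Alice
8 | 213 | Eve
8 | 213 | Zane
8 | 213 | Zane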